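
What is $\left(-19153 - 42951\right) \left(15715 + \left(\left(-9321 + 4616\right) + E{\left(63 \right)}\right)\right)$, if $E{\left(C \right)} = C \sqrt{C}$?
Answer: $-683765040 - 11737656 \sqrt{7} \approx -7.1482 \cdot 10^{8}$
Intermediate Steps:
$E{\left(C \right)} = C^{\frac{3}{2}}$
$\left(-19153 - 42951\right) \left(15715 + \left(\left(-9321 + 4616\right) + E{\left(63 \right)}\right)\right) = \left(-19153 - 42951\right) \left(15715 + \left(\left(-9321 + 4616\right) + 63^{\frac{3}{2}}\right)\right) = - 62104 \left(15715 - \left(4705 - 189 \sqrt{7}\right)\right) = - 62104 \left(11010 + 189 \sqrt{7}\right) = -683765040 - 11737656 \sqrt{7}$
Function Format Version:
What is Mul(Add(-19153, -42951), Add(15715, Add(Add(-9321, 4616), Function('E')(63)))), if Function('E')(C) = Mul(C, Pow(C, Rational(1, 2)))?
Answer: Add(-683765040, Mul(-11737656, Pow(7, Rational(1, 2)))) ≈ -7.1482e+8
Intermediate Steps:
Function('E')(C) = Pow(C, Rational(3, 2))
Mul(Add(-19153, -42951), Add(15715, Add(Add(-9321, 4616), Function('E')(63)))) = Mul(Add(-19153, -42951), Add(15715, Add(Add(-9321, 4616), Pow(63, Rational(3, 2))))) = Mul(-62104, Add(15715, Add(-4705, Mul(189, Pow(7, Rational(1, 2)))))) = Mul(-62104, Add(11010, Mul(189, Pow(7, Rational(1, 2))))) = Add(-683765040, Mul(-11737656, Pow(7, Rational(1, 2))))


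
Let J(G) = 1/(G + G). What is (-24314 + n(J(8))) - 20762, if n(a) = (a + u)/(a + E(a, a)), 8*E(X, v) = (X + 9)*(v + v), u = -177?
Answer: -505372/11 ≈ -45943.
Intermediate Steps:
E(X, v) = v*(9 + X)/4 (E(X, v) = ((X + 9)*(v + v))/8 = ((9 + X)*(2*v))/8 = (2*v*(9 + X))/8 = v*(9 + X)/4)
J(G) = 1/(2*G)
n(a) = (-177 + a)/(a + a*(9 + a)/4) (n(a) = (a - 177)/(a + a*(9 + a)/4) = (-177 + a)/(a + a*(9 + a)/4))
(-24314 + n(J(8))) - 20762 = (-24314 + 4*(-177 + (½)/8)/((((½)/8))*(13 + (½)/8))) - 20762 = (-24314 + 4*(-177 + (½)*(⅛))/((((½)*(⅛)))*(13 + (½)*(⅛)))) - 20762 = (-24314 + 4*(-177 + 1/16)/((1/16)*(13 + 1/16))) - 20762 = (-24314 + 4*16*(-2831/16)/(209/16)) - 20762 = (-24314 + 4*16*(16/209)*(-2831/16)) - 20762 = (-24314 - 9536/11) - 20762 = -276990/11 - 20762 = -505372/11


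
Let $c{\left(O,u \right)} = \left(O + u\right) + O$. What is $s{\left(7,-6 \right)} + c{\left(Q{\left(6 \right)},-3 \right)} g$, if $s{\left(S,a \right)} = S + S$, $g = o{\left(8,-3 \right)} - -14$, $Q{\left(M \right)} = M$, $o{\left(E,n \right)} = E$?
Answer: $212$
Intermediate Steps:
$g = 22$ ($g = 8 - -14 = 8 + 14 = 22$)
$s{\left(S,a \right)} = 2 S$
$c{\left(O,u \right)} = u + 2 O$
$s{\left(7,-6 \right)} + c{\left(Q{\left(6 \right)},-3 \right)} g = 2 \cdot 7 + \left(-3 + 2 \cdot 6\right) 22 = 14 + \left(-3 + 12\right) 22 = 14 + 9 \cdot 22 = 14 + 198 = 212$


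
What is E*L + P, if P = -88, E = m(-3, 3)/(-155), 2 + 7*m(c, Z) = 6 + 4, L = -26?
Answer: -95272/1085 ≈ -87.808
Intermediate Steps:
m(c, Z) = 8/7 (m(c, Z) = -2/7 + (6 + 4)/7 = -2/7 + (⅐)*10 = -2/7 + 10/7 = 8/7)
E = -8/1085 (E = (8/7)/(-155) = (8/7)*(-1/155) = -8/1085 ≈ -0.0073733)
E*L + P = -8/1085*(-26) - 88 = 208/1085 - 88 = -95272/1085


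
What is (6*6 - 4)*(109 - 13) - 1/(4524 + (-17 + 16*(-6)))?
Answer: 13550591/4411 ≈ 3072.0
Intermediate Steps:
(6*6 - 4)*(109 - 13) - 1/(4524 + (-17 + 16*(-6))) = (36 - 4)*96 - 1/(4524 + (-17 - 96)) = 32*96 - 1/(4524 - 113) = 3072 - 1/4411 = 13550591/4411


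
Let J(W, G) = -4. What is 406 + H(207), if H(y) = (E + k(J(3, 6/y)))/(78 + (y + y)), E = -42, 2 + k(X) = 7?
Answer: 199715/492 ≈ 405.92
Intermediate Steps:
k(X) = 5 (k(X) = -2 + 7 = 5)
H(y) = -37/(78 + 2*y) (H(y) = (-42 + 5)/(78 + (y + y)) = -37/(78 + 2*y))
406 + H(207) = 406 - 37/(78 + 2*207) = 406 - 37/(78 + 414) = 406 - 37/492 = 199715/492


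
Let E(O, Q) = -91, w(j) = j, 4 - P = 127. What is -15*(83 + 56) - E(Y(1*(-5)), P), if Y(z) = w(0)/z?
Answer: -1994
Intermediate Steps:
P = -123 (P = 4 - 1*127 = 4 - 127 = -123)
Y(z) = 0 (Y(z) = 0/z = 0)
-15*(83 + 56) - E(Y(1*(-5)), P) = -15*(83 + 56) - 1*(-91) = -15*139 + 91 = -2085 + 91 = -1994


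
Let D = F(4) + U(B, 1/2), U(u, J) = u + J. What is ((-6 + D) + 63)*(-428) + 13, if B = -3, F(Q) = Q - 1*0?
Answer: -25025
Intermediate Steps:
F(Q) = Q (F(Q) = Q + 0 = Q)
U(u, J) = J + u
D = 3/2 (D = 4 + (1/2 - 3) = 4 + (½ - 3) = 4 - 5/2 = 3/2 ≈ 1.5000)
((-6 + D) + 63)*(-428) + 13 = ((-6 + 3/2) + 63)*(-428) + 13 = (-9/2 + 63)*(-428) + 13 = (117/2)*(-428) + 13 = -25038 + 13 = -25025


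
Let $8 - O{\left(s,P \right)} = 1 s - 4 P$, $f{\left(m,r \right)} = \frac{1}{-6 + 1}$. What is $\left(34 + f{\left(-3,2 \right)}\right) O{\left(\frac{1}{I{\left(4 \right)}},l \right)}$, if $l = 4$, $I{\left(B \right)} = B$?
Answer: $\frac{3211}{4} \approx 802.75$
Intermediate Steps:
$f{\left(m,r \right)} = - \frac{1}{5}$ ($f{\left(m,r \right)} = \frac{1}{-5} = - \frac{1}{5}$)
$O{\left(s,P \right)} = 8 - s + 4 P$ ($O{\left(s,P \right)} = 8 - \left(1 s - 4 P\right) = 8 - \left(s - 4 P\right) = 8 + \left(- s + 4 P\right) = 8 - s + 4 P$)
$\left(34 + f{\left(-3,2 \right)}\right) O{\left(\frac{1}{I{\left(4 \right)}},l \right)} = \left(34 - \frac{1}{5}\right) \left(8 - \frac{1}{4} + 4 \cdot 4\right) = \frac{169 \left(8 - \frac{1}{4} + 16\right)}{5} = \frac{169}{5} \cdot \frac{95}{4} = \frac{3211}{4}$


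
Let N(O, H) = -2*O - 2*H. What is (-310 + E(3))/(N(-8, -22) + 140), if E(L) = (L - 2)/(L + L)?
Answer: -1859/1200 ≈ -1.5492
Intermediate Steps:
N(O, H) = -2*H - 2*O
E(L) = (-2 + L)/(2*L) (E(L) = (-2 + L)/((2*L)) = (-2 + L)*(1/(2*L)) = (-2 + L)/(2*L))
(-310 + E(3))/(N(-8, -22) + 140) = (-310 + (½)*(-2 + 3)/3)/((-2*(-22) - 2*(-8)) + 140) = (-310 + (½)*(⅓)*1)/((44 + 16) + 140) = (-310 + ⅙)/(60 + 140) = -1859/6/200 = -1859/6*1/200 = -1859/1200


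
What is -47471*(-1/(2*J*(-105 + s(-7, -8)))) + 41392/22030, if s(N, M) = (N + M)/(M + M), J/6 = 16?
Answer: -591281/1189620 ≈ -0.49703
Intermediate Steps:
J = 96 (J = 6*16 = 96)
s(N, M) = (M + N)/(2*M) (s(N, M) = (M + N)/((2*M)) = (M + N)*(1/(2*M)) = (M + N)/(2*M))
-47471*(-1/(2*J*(-105 + s(-7, -8)))) + 41392/22030 = -47471*(-1/(192*(-105 + (½)*(-8 - 7)/(-8)))) + 41392/22030 = -47471*(-1/(192*(-105 + (½)*(-⅛)*(-15)))) + 41392*(1/22030) = -47471*(-1/(192*(-105 + 15/16))) + 20696/11015 = -47471/((-192*(-1665/16))) + 20696/11015 = -47471/19980 + 20696/11015 = -47471*1/19980 + 20696/11015 = -1283/540 + 20696/11015 = -591281/1189620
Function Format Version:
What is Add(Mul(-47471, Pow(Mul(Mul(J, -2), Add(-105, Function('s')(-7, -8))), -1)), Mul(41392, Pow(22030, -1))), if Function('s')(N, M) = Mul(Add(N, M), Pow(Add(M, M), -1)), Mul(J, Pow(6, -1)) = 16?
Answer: Rational(-591281, 1189620) ≈ -0.49703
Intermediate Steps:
J = 96 (J = Mul(6, 16) = 96)
Function('s')(N, M) = Mul(Rational(1, 2), Pow(M, -1), Add(M, N)) (Function('s')(N, M) = Mul(Add(M, N), Pow(Mul(2, M), -1)) = Mul(Add(M, N), Mul(Rational(1, 2), Pow(M, -1))) = Mul(Rational(1, 2), Pow(M, -1), Add(M, N)))
Add(Mul(-47471, Pow(Mul(Mul(J, -2), Add(-105, Function('s')(-7, -8))), -1)), Mul(41392, Pow(22030, -1))) = Add(Mul(-47471, Pow(Mul(Mul(96, -2), Add(-105, Mul(Rational(1, 2), Pow(-8, -1), Add(-8, -7)))), -1)), Mul(41392, Pow(22030, -1))) = Add(Mul(-47471, Pow(Mul(-192, Add(-105, Mul(Rational(1, 2), Rational(-1, 8), -15))), -1)), Mul(41392, Rational(1, 22030))) = Add(Mul(-47471, Pow(Mul(-192, Add(-105, Rational(15, 16))), -1)), Rational(20696, 11015)) = Add(Mul(-47471, Pow(Mul(-192, Rational(-1665, 16)), -1)), Rational(20696, 11015)) = Add(Mul(-47471, Pow(19980, -1)), Rational(20696, 11015)) = Add(Mul(-47471, Rational(1, 19980)), Rational(20696, 11015)) = Add(Rational(-1283, 540), Rational(20696, 11015)) = Rational(-591281, 1189620)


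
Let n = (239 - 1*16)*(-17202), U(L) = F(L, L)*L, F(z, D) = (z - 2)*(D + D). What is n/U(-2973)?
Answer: 639341/8765072925 ≈ 7.2942e-5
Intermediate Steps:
F(z, D) = 2*D*(-2 + z) (F(z, D) = (-2 + z)*(2*D) = 2*D*(-2 + z))
U(L) = 2*L²*(-2 + L) (U(L) = (2*L*(-2 + L))*L = 2*L²*(-2 + L))
n = -3836046 (n = (239 - 16)*(-17202) = 223*(-17202) = -3836046)
n/U(-2973) = -3836046*1/(17677458*(-2 - 2973)) = -3836046/(2*8838729*(-2975)) = -3836046/(-52590437550) = -3836046*(-1/52590437550) = 639341/8765072925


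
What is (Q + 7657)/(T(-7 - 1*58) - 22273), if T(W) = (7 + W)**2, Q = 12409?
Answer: -20066/18909 ≈ -1.0612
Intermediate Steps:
(Q + 7657)/(T(-7 - 1*58) - 22273) = (12409 + 7657)/((7 + (-7 - 1*58))**2 - 22273) = 20066/((7 + (-7 - 58))**2 - 22273) = 20066/((7 - 65)**2 - 22273) = 20066/((-58)**2 - 22273) = 20066/(3364 - 22273) = 20066/(-18909) = 20066*(-1/18909) = -20066/18909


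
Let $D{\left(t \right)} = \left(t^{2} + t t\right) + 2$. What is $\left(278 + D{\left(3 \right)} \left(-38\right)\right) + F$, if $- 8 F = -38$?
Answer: $- \frac{1909}{4} \approx -477.25$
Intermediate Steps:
$D{\left(t \right)} = 2 + 2 t^{2}$ ($D{\left(t \right)} = \left(t^{2} + t^{2}\right) + 2 = 2 t^{2} + 2 = 2 + 2 t^{2}$)
$F = \frac{19}{4}$ ($F = \left(- \frac{1}{8}\right) \left(-38\right) = \frac{19}{4} \approx 4.75$)
$\left(278 + D{\left(3 \right)} \left(-38\right)\right) + F = \left(278 + \left(2 + 2 \cdot 3^{2}\right) \left(-38\right)\right) + \frac{19}{4} = \left(278 + \left(2 + 2 \cdot 9\right) \left(-38\right)\right) + \frac{19}{4} = \left(278 + \left(2 + 18\right) \left(-38\right)\right) + \frac{19}{4} = \left(278 + 20 \left(-38\right)\right) + \frac{19}{4} = \left(278 - 760\right) + \frac{19}{4} = -482 + \frac{19}{4} = - \frac{1909}{4}$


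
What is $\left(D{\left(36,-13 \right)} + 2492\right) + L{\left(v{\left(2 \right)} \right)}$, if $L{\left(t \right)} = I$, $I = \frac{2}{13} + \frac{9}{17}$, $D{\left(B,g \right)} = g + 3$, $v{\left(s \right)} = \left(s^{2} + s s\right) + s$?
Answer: $\frac{548673}{221} \approx 2482.7$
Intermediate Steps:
$v{\left(s \right)} = s + 2 s^{2}$ ($v{\left(s \right)} = \left(s^{2} + s^{2}\right) + s = 2 s^{2} + s = s + 2 s^{2}$)
$D{\left(B,g \right)} = 3 + g$
$I = \frac{151}{221}$ ($I = 2 \cdot \frac{1}{13} + 9 \cdot \frac{1}{17} = \frac{2}{13} + \frac{9}{17} = \frac{151}{221} \approx 0.68326$)
$L{\left(t \right)} = \frac{151}{221}$
$\left(D{\left(36,-13 \right)} + 2492\right) + L{\left(v{\left(2 \right)} \right)} = \left(\left(3 - 13\right) + 2492\right) + \frac{151}{221} = \left(-10 + 2492\right) + \frac{151}{221} = 2482 + \frac{151}{221} = \frac{548673}{221}$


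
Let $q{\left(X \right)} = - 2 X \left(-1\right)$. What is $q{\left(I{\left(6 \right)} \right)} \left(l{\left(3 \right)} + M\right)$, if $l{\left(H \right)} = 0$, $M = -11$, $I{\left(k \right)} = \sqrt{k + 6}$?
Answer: $- 44 \sqrt{3} \approx -76.21$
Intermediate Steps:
$I{\left(k \right)} = \sqrt{6 + k}$
$q{\left(X \right)} = 2 X$
$q{\left(I{\left(6 \right)} \right)} \left(l{\left(3 \right)} + M\right) = 2 \sqrt{6 + 6} \left(0 - 11\right) = 2 \sqrt{12} \left(-11\right) = 2 \cdot 2 \sqrt{3} \left(-11\right) = 4 \sqrt{3} \left(-11\right) = - 44 \sqrt{3}$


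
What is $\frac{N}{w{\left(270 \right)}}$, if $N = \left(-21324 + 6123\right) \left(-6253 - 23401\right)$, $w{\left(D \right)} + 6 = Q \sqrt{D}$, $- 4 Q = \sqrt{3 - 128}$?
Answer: $- \frac{2404109088}{1907} + \frac{7512840900 i \sqrt{6}}{1907} \approx -1.2607 \cdot 10^{6} + 9.65 \cdot 10^{6} i$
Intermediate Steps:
$Q = - \frac{5 i \sqrt{5}}{4}$ ($Q = - \frac{\sqrt{3 - 128}}{4} = - \frac{\sqrt{-125}}{4} = - \frac{5 i \sqrt{5}}{4} \approx - 2.7951 i$)
$w{\left(D \right)} = -6 - \frac{5 i \sqrt{5} \sqrt{D}}{4}$ ($w{\left(D \right)} = -6 + - \frac{5 i \sqrt{5}}{4} \sqrt{D} = -6 - \frac{5 i \sqrt{5} \sqrt{D}}{4}$)
$N = 450770454$ ($N = \left(-15201\right) \left(-29654\right) = 450770454$)
$\frac{N}{w{\left(270 \right)}} = \frac{450770454}{-6 - \frac{5 i \sqrt{5} \sqrt{270}}{4}} = \frac{450770454}{-6 - \frac{5 i \sqrt{5} \cdot 3 \sqrt{30}}{4}} = \frac{450770454}{-6 - \frac{75 i \sqrt{6}}{4}}$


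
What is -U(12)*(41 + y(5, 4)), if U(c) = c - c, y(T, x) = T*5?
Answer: 0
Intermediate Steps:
y(T, x) = 5*T
U(c) = 0
-U(12)*(41 + y(5, 4)) = -0*(41 + 5*5) = -0*(41 + 25) = -0*66 = -1*0 = 0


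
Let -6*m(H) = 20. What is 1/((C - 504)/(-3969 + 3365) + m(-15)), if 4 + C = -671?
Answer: -1812/2503 ≈ -0.72393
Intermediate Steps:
C = -675 (C = -4 - 671 = -675)
m(H) = -10/3 (m(H) = -1/6*20 = -10/3)
1/((C - 504)/(-3969 + 3365) + m(-15)) = 1/((-675 - 504)/(-3969 + 3365) - 10/3) = 1/(-1179/(-604) - 10/3) = 1/(-1179*(-1/604) - 10/3) = 1/(1179/604 - 10/3) = 1/(-2503/1812) = -1812/2503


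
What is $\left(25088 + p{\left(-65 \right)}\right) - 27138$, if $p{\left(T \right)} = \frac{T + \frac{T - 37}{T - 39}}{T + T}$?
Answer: $- \frac{13854671}{6760} \approx -2049.5$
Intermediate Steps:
$p{\left(T \right)} = \frac{T + \frac{-37 + T}{-39 + T}}{2 T}$
$\left(25088 + p{\left(-65 \right)}\right) - 27138 = \left(25088 + \frac{-37 + \left(-65\right)^{2} - -2470}{2 \left(-65\right) \left(-39 - 65\right)}\right) - 27138 = \left(25088 + \frac{1}{2} \left(- \frac{1}{65}\right) \frac{1}{-104} \left(-37 + 4225 + 2470\right)\right) - 27138 = \left(25088 + \frac{1}{2} \left(- \frac{1}{65}\right) \left(- \frac{1}{104}\right) 6658\right) - 27138 = \left(25088 + \frac{3329}{6760}\right) - 27138 = \frac{169598209}{6760} - 27138 = - \frac{13854671}{6760}$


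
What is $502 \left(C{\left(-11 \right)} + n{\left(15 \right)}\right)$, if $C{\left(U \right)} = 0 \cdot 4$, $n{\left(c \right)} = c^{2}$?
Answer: $112950$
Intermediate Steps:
$C{\left(U \right)} = 0$
$502 \left(C{\left(-11 \right)} + n{\left(15 \right)}\right) = 502 \left(0 + 15^{2}\right) = 502 \left(0 + 225\right) = 502 \cdot 225 = 112950$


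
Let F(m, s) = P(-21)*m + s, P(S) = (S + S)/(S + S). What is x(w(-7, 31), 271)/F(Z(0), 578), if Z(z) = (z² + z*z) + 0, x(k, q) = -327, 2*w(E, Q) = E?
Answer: -327/578 ≈ -0.56574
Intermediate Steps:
w(E, Q) = E/2
P(S) = 1 (P(S) = (2*S)/((2*S)) = (2*S)*(1/(2*S)) = 1)
Z(z) = 2*z² (Z(z) = (z² + z²) + 0 = 2*z² + 0 = 2*z²)
F(m, s) = m + s (F(m, s) = 1*m + s = m + s)
x(w(-7, 31), 271)/F(Z(0), 578) = -327/(2*0² + 578) = -327/(2*0 + 578) = -327/(0 + 578) = -327/578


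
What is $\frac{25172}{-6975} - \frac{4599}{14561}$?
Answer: $- \frac{12858307}{3276225} \approx -3.9247$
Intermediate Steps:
$\frac{25172}{-6975} - \frac{4599}{14561} = 25172 \left(- \frac{1}{6975}\right) - \frac{4599}{14561} = - \frac{812}{225} - \frac{4599}{14561} = - \frac{12858307}{3276225}$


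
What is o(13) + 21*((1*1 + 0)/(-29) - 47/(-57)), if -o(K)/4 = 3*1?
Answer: 2530/551 ≈ 4.5917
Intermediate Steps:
o(K) = -12
o(13) + 21*((1*1 + 0)/(-29) - 47/(-57)) = -12 + 21*((1*1 + 0)/(-29) - 47/(-57)) = -12 + 21*((1 + 0)*(-1/29) - 47*(-1/57)) = -12 + 21*(1*(-1/29) + 47/57) = -12 + 21*(-1/29 + 47/57) = -12 + 21*(1306/1653) = -12 + 9142/551 = 2530/551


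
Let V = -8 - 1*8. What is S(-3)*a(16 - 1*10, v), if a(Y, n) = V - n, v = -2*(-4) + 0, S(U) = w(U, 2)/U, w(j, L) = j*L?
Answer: -48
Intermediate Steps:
w(j, L) = L*j
V = -16 (V = -8 - 8 = -16)
S(U) = 2 (S(U) = (2*U)/U = 2)
v = 8 (v = 8 + 0 = 8)
a(Y, n) = -16 - n
S(-3)*a(16 - 1*10, v) = 2*(-16 - 1*8) = 2*(-16 - 8) = 2*(-24) = -48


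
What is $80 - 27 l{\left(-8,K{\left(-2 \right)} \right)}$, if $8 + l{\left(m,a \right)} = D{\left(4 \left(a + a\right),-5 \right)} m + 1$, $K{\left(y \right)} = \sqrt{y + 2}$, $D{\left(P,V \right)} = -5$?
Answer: $-811$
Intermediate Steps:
$K{\left(y \right)} = \sqrt{2 + y}$
$l{\left(m,a \right)} = -7 - 5 m$ ($l{\left(m,a \right)} = -8 - \left(-1 + 5 m\right) = -7 - 5 m$)
$80 - 27 l{\left(-8,K{\left(-2 \right)} \right)} = 80 - 27 \left(-7 - -40\right) = 80 - 27 \left(-7 + 40\right) = 80 - 891 = -811$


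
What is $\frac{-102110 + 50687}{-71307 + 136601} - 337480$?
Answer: $- \frac{22035470543}{65294} \approx -3.3748 \cdot 10^{5}$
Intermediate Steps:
$\frac{-102110 + 50687}{-71307 + 136601} - 337480 = - \frac{51423}{65294} - 337480 = - \frac{22035470543}{65294}$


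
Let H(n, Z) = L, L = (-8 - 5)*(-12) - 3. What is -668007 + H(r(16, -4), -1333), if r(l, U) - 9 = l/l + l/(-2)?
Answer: -667854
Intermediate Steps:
L = 153 (L = -13*(-12) - 3 = 156 - 3 = 153)
r(l, U) = 10 - l/2 (r(l, U) = 9 + (l/l + l/(-2)) = 9 + (1 + l*(-½)) = 9 + (1 - l/2) = 10 - l/2)
H(n, Z) = 153
-668007 + H(r(16, -4), -1333) = -668007 + 153 = -667854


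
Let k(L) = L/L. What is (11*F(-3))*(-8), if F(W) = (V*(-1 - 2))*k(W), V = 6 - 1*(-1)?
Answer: 1848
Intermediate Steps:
k(L) = 1
V = 7 (V = 6 + 1 = 7)
F(W) = -21 (F(W) = (7*(-1 - 2))*1 = (7*(-3))*1 = -21*1 = -21)
(11*F(-3))*(-8) = (11*(-21))*(-8) = -231*(-8) = 1848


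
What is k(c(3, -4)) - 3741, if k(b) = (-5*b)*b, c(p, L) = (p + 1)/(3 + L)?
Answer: -3821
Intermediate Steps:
c(p, L) = (1 + p)/(3 + L)
k(b) = -5*b²
k(c(3, -4)) - 3741 = -5*(1 + 3)²/(3 - 4)² - 3741 = -5*(4/(-1))² - 3741 = -5*(-1*4)² - 3741 = -5*(-4)² - 3741 = -5*16 - 3741 = -80 - 3741 = -3821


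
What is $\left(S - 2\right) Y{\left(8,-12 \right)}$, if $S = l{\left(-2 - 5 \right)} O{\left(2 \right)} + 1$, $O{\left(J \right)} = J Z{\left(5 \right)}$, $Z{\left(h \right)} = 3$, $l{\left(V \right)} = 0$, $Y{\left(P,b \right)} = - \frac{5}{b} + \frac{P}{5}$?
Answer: $- \frac{121}{60} \approx -2.0167$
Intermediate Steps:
$Y{\left(P,b \right)} = - \frac{5}{b} + \frac{P}{5}$ ($Y{\left(P,b \right)} = - \frac{5}{b} + P \frac{1}{5} = - \frac{5}{b} + \frac{P}{5}$)
$O{\left(J \right)} = 3 J$ ($O{\left(J \right)} = J 3 = 3 J$)
$S = 1$ ($S = 0 \cdot 3 \cdot 2 + 1 = 0 \cdot 6 + 1 = 0 + 1 = 1$)
$\left(S - 2\right) Y{\left(8,-12 \right)} = \left(1 - 2\right) \left(- \frac{5}{-12} + \frac{1}{5} \cdot 8\right) = - (\left(-5\right) \left(- \frac{1}{12}\right) + \frac{8}{5}) = - (\frac{5}{12} + \frac{8}{5}) = \left(-1\right) \frac{121}{60} = - \frac{121}{60}$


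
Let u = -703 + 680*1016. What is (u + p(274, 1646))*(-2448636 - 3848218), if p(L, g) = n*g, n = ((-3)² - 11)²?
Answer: -4387402289894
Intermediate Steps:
n = 4 (n = (9 - 11)² = (-2)² = 4)
p(L, g) = 4*g
u = 690177 (u = -703 + 690880 = 690177)
(u + p(274, 1646))*(-2448636 - 3848218) = (690177 + 4*1646)*(-2448636 - 3848218) = (690177 + 6584)*(-6296854) = 696761*(-6296854) = -4387402289894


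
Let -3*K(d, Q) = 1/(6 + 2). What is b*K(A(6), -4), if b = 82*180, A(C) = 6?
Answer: -615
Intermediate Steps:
K(d, Q) = -1/24 (K(d, Q) = -1/(3*(6 + 2)) = -⅓/8 = -⅓*⅛ = -1/24)
b = 14760
b*K(A(6), -4) = 14760*(-1/24) = -615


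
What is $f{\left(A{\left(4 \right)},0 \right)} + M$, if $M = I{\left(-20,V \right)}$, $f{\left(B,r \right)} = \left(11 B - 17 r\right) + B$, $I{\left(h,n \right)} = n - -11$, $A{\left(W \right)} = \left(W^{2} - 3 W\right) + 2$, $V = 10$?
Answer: $93$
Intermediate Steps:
$A{\left(W \right)} = 2 + W^{2} - 3 W$
$I{\left(h,n \right)} = 11 + n$ ($I{\left(h,n \right)} = n + 11 = 11 + n$)
$f{\left(B,r \right)} = - 17 r + 12 B$ ($f{\left(B,r \right)} = \left(- 17 r + 11 B\right) + B = - 17 r + 12 B$)
$M = 21$ ($M = 11 + 10 = 21$)
$f{\left(A{\left(4 \right)},0 \right)} + M = \left(\left(-17\right) 0 + 12 \left(2 + 4^{2} - 12\right)\right) + 21 = \left(0 + 12 \left(2 + 16 - 12\right)\right) + 21 = \left(0 + 12 \cdot 6\right) + 21 = \left(0 + 72\right) + 21 = 72 + 21 = 93$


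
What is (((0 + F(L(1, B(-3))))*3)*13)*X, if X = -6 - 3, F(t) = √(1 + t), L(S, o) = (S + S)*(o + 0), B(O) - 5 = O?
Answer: -351*√5 ≈ -784.86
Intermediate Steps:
B(O) = 5 + O
L(S, o) = 2*S*o (L(S, o) = (2*S)*o = 2*S*o)
X = -9
(((0 + F(L(1, B(-3))))*3)*13)*X = (((0 + √(1 + 2*1*(5 - 3)))*3)*13)*(-9) = (((0 + √(1 + 2*1*2))*3)*13)*(-9) = (((0 + √(1 + 4))*3)*13)*(-9) = (((0 + √5)*3)*13)*(-9) = ((√5*3)*13)*(-9) = ((3*√5)*13)*(-9) = (39*√5)*(-9) = -351*√5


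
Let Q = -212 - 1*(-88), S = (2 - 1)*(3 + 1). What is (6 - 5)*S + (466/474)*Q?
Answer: -27944/237 ≈ -117.91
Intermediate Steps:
S = 4 (S = 1*4 = 4)
Q = -124 (Q = -212 + 88 = -124)
(6 - 5)*S + (466/474)*Q = (6 - 5)*4 + (466/474)*(-124) = 1*4 + (466*(1/474))*(-124) = 4 + (233/237)*(-124) = 4 - 28892/237 = -27944/237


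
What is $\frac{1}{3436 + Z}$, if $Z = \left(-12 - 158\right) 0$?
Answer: $\frac{1}{3436} \approx 0.00029104$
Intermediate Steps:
$Z = 0$ ($Z = \left(-170\right) 0 = 0$)
$\frac{1}{3436 + Z} = \frac{1}{3436 + 0} = \frac{1}{3436}$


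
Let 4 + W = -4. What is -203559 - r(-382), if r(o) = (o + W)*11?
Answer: -199269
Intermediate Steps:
W = -8 (W = -4 - 4 = -8)
r(o) = -88 + 11*o (r(o) = (o - 8)*11 = (-8 + o)*11 = -88 + 11*o)
-203559 - r(-382) = -203559 - (-88 + 11*(-382)) = -203559 - (-88 - 4202) = -203559 - 1*(-4290) = -203559 + 4290 = -199269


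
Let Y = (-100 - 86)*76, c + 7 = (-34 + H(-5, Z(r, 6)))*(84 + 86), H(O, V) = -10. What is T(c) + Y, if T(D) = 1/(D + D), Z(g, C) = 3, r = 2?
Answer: -211672465/14974 ≈ -14136.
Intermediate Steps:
c = -7487 (c = -7 + (-34 - 10)*(84 + 86) = -7 - 44*170 = -7 - 7480 = -7487)
T(D) = 1/(2*D)
Y = -14136 (Y = -186*76 = -14136)
T(c) + Y = (1/2)/(-7487) - 14136 = (1/2)*(-1/7487) - 14136 = -1/14974 - 14136 = -211672465/14974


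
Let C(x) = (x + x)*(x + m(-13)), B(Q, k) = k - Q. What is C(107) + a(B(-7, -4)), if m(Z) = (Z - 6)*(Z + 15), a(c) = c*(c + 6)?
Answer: 14793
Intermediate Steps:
a(c) = c*(6 + c)
m(Z) = (-6 + Z)*(15 + Z)
C(x) = 2*x*(-38 + x) (C(x) = (x + x)*(x + (-90 + (-13)² + 9*(-13))) = (2*x)*(x + (-90 + 169 - 117)) = (2*x)*(x - 38) = (2*x)*(-38 + x) = 2*x*(-38 + x))
C(107) + a(B(-7, -4)) = 2*107*(-38 + 107) + (-4 - 1*(-7))*(6 + (-4 - 1*(-7))) = 2*107*69 + (-4 + 7)*(6 + (-4 + 7)) = 14766 + 3*(6 + 3) = 14766 + 3*9 = 14766 + 27 = 14793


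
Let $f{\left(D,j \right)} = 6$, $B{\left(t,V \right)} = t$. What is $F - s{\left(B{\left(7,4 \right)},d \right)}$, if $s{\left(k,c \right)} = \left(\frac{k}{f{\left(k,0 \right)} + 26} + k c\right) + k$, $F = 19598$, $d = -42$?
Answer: $\frac{636313}{32} \approx 19885.0$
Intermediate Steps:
$s{\left(k,c \right)} = \frac{33 k}{32} + c k$ ($s{\left(k,c \right)} = \left(\frac{k}{6 + 26} + k c\right) + k = \left(\frac{k}{32} + c k\right) + k = \frac{33 k}{32} + c k$)
$F - s{\left(B{\left(7,4 \right)},d \right)} = 19598 - \frac{1}{32} \cdot 7 \left(33 + 32 \left(-42\right)\right) = 19598 - \frac{1}{32} \cdot 7 \left(33 - 1344\right) = 19598 - \frac{1}{32} \cdot 7 \left(-1311\right) = 19598 - - \frac{9177}{32} = 19598 + \frac{9177}{32} = \frac{636313}{32}$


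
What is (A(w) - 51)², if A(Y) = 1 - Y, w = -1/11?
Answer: 301401/121 ≈ 2490.9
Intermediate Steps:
w = -1/11 (w = -1*1/11 = -1/11 ≈ -0.090909)
(A(w) - 51)² = ((1 - 1*(-1/11)) - 51)² = ((1 + 1/11) - 51)² = (12/11 - 51)² = (-549/11)² = 301401/121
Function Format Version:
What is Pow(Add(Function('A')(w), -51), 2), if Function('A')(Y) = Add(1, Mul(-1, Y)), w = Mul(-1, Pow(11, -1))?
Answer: Rational(301401, 121) ≈ 2490.9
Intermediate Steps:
w = Rational(-1, 11) (w = Mul(-1, Rational(1, 11)) = Rational(-1, 11) ≈ -0.090909)
Pow(Add(Function('A')(w), -51), 2) = Pow(Add(Add(1, Mul(-1, Rational(-1, 11))), -51), 2) = Pow(Add(Add(1, Rational(1, 11)), -51), 2) = Pow(Add(Rational(12, 11), -51), 2) = Pow(Rational(-549, 11), 2) = Rational(301401, 121)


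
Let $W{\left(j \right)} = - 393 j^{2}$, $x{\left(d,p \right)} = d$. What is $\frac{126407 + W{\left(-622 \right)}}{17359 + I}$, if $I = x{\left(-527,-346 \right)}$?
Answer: $- \frac{151919005}{16832} \approx -9025.6$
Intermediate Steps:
$I = -527$
$\frac{126407 + W{\left(-622 \right)}}{17359 + I} = \frac{126407 - 393 \left(-622\right)^{2}}{17359 - 527} = \frac{126407 - 152045412}{16832} = \left(126407 - 152045412\right) \frac{1}{16832} = \left(-151919005\right) \frac{1}{16832} = - \frac{151919005}{16832}$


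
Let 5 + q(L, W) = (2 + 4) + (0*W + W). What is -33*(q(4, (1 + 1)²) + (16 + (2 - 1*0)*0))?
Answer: -693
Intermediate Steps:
q(L, W) = 1 + W (q(L, W) = -5 + ((2 + 4) + (0*W + W)) = -5 + (6 + (0 + W)) = -5 + (6 + W) = 1 + W)
-33*(q(4, (1 + 1)²) + (16 + (2 - 1*0)*0)) = -33*((1 + (1 + 1)²) + (16 + (2 - 1*0)*0)) = -33*((1 + 2²) + (16 + (2 + 0)*0)) = -33*((1 + 4) + (16 + 2*0)) = -33*(5 + (16 + 0)) = -33*(5 + 16) = -33*21 = -693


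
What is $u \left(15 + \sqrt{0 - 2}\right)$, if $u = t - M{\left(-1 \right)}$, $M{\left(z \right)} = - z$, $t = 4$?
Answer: $45 + 3 i \sqrt{2} \approx 45.0 + 4.2426 i$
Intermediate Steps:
$u = 3$ ($u = 4 - \left(-1\right) \left(-1\right) = 4 - 1 = 3$)
$u \left(15 + \sqrt{0 - 2}\right) = 3 \left(15 + \sqrt{0 - 2}\right) = 3 \left(15 + \sqrt{-2}\right) = 3 \left(15 + i \sqrt{2}\right) = 45 + 3 i \sqrt{2}$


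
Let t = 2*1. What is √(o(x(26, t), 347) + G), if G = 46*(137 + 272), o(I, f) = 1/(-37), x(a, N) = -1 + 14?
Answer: √25756329/37 ≈ 137.16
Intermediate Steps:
t = 2
x(a, N) = 13
o(I, f) = -1/37
G = 18814 (G = 46*409 = 18814)
√(o(x(26, t), 347) + G) = √(-1/37 + 18814) = √(696117/37) = √25756329/37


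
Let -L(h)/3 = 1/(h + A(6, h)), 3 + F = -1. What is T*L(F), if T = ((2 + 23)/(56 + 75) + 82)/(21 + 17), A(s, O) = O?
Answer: 32301/39824 ≈ 0.81109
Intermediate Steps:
F = -4 (F = -3 - 1 = -4)
L(h) = -3/(2*h) (L(h) = -3/(h + h) = -3*1/(2*h) = -3/(2*h))
T = 10767/4978 (T = (25/131 + 82)/38 = (25*(1/131) + 82)*(1/38) = (25/131 + 82)*(1/38) = (10767/131)*(1/38) = 10767/4978 ≈ 2.1629)
T*L(F) = 10767*(-3/2/(-4))/4978 = 10767*(-3/2*(-¼))/4978 = (10767/4978)*(3/8) = 32301/39824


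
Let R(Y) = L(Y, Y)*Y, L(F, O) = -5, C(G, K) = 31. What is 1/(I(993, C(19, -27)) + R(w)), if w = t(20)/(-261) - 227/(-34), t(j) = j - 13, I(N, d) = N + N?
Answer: 8874/17328719 ≈ 0.00051210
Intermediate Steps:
I(N, d) = 2*N
t(j) = -13 + j
w = 59009/8874 (w = (-13 + 20)/(-261) - 227/(-34) = 7*(-1/261) - 227*(-1/34) = -7/261 + 227/34 = 59009/8874 ≈ 6.6497)
R(Y) = -5*Y
1/(I(993, C(19, -27)) + R(w)) = 1/(2*993 - 5*59009/8874) = 1/(1986 - 295045/8874) = 1/(17328719/8874) = 8874/17328719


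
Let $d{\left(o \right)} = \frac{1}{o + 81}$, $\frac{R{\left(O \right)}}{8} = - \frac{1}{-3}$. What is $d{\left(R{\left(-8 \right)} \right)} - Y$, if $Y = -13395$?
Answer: $\frac{3362148}{251} \approx 13395.0$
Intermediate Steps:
$R{\left(O \right)} = \frac{8}{3}$ ($R{\left(O \right)} = 8 \left(- \frac{1}{-3}\right) = 8 \left(\left(-1\right) \left(- \frac{1}{3}\right)\right) = 8 \cdot \frac{1}{3} = \frac{8}{3}$)
$d{\left(o \right)} = \frac{1}{81 + o}$
$d{\left(R{\left(-8 \right)} \right)} - Y = \frac{1}{81 + \frac{8}{3}} - -13395 = \frac{1}{\frac{251}{3}} + 13395 = \frac{3}{251} + 13395 = \frac{3362148}{251}$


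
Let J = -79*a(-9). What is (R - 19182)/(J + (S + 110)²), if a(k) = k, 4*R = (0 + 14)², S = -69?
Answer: -19133/2392 ≈ -7.9987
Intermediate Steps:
R = 49 (R = (0 + 14)²/4 = (¼)*14² = (¼)*196 = 49)
J = 711 (J = -79*(-9) = 711)
(R - 19182)/(J + (S + 110)²) = (49 - 19182)/(711 + (-69 + 110)²) = -19133/(711 + 41²) = -19133/(711 + 1681) = -19133/2392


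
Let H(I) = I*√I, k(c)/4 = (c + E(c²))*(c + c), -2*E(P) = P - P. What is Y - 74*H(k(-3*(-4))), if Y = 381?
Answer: 381 - 2045952*√2 ≈ -2.8930e+6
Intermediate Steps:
E(P) = 0 (E(P) = -(P - P)/2 = -½*0 = 0)
k(c) = 8*c² (k(c) = 4*((c + 0)*(c + c)) = 4*(c*(2*c)) = 4*(2*c²) = 8*c²)
H(I) = I^(3/2)
Y - 74*H(k(-3*(-4))) = 381 - 74*27648*√2 = 381 - 2045952*√2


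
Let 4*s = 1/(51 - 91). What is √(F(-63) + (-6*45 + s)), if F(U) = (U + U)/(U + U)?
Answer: I*√430410/40 ≈ 16.401*I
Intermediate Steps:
F(U) = 1 (F(U) = (2*U)/((2*U)) = (2*U)*(1/(2*U)) = 1)
s = -1/160 (s = 1/(4*(51 - 91)) = (¼)/(-40) = (¼)*(-1/40) = -1/160 ≈ -0.0062500)
√(F(-63) + (-6*45 + s)) = √(1 + (-6*45 - 1/160)) = √(1 + (-270 - 1/160)) = √(1 - 43201/160) = √(-43041/160) = I*√430410/40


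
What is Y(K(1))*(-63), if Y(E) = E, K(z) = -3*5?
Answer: 945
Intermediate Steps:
K(z) = -15
Y(K(1))*(-63) = -15*(-63) = 945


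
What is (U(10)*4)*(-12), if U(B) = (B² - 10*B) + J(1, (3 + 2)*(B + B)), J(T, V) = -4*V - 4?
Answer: 19392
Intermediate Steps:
J(T, V) = -4 - 4*V
U(B) = -4 + B² - 50*B (U(B) = (B² - 10*B) + (-4 - 4*(3 + 2)*(B + B)) = (B² - 10*B) + (-4 - 20*2*B) = (B² - 10*B) + (-4 - 40*B) = -4 + B² - 50*B)
(U(10)*4)*(-12) = ((-4 + 10² - 50*10)*4)*(-12) = ((-4 + 100 - 500)*4)*(-12) = -404*4*(-12) = -1616*(-12) = 19392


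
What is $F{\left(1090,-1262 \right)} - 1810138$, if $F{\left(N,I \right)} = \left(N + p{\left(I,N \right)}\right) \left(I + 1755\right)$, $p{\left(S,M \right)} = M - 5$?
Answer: $-737863$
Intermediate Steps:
$p{\left(S,M \right)} = -5 + M$ ($p{\left(S,M \right)} = M - 5 = -5 + M$)
$F{\left(N,I \right)} = \left(-5 + 2 N\right) \left(1755 + I\right)$ ($F{\left(N,I \right)} = \left(N + \left(-5 + N\right)\right) \left(I + 1755\right) = \left(-5 + 2 N\right) \left(1755 + I\right)$)
$F{\left(1090,-1262 \right)} - 1810138 = \left(-8775 + 3510 \cdot 1090 - 1375580 - 1262 \left(-5 + 1090\right)\right) - 1810138 = \left(-8775 + 3825900 - 1375580 - 1369270\right) - 1810138 = 1072275 - 1810138 = -737863$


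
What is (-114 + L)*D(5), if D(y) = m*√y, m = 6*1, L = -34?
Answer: -888*√5 ≈ -1985.6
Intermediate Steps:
m = 6
D(y) = 6*√y
(-114 + L)*D(5) = (-114 - 34)*(6*√5) = -888*√5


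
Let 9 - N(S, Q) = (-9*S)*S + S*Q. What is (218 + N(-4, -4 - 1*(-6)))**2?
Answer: 143641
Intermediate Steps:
N(S, Q) = 9 + 9*S**2 - Q*S (N(S, Q) = 9 - ((-9*S)*S + S*Q) = 9 - (-9*S**2 + Q*S) = 9 + (9*S**2 - Q*S) = 9 + 9*S**2 - Q*S)
(218 + N(-4, -4 - 1*(-6)))**2 = (218 + (9 + 9*(-4)**2 - 1*(-4 - 1*(-6))*(-4)))**2 = (218 + (9 + 9*16 - 1*(-4 + 6)*(-4)))**2 = (218 + (9 + 144 - 1*2*(-4)))**2 = (218 + (9 + 144 + 8))**2 = (218 + 161)**2 = 379**2 = 143641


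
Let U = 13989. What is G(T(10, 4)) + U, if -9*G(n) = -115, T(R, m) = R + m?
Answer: 126016/9 ≈ 14002.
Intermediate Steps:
G(n) = 115/9 (G(n) = -⅑*(-115) = 115/9)
G(T(10, 4)) + U = 115/9 + 13989 = 126016/9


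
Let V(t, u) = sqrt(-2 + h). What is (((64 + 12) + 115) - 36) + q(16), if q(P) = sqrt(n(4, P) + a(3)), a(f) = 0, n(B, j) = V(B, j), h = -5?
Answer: 155 + 7**(1/4)*sqrt(I) ≈ 156.15 + 1.1502*I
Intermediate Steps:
V(t, u) = I*sqrt(7) (V(t, u) = sqrt(-2 - 5) = sqrt(-7) = I*sqrt(7))
n(B, j) = I*sqrt(7)
q(P) = 7**(1/4)*sqrt(I) (q(P) = sqrt(I*sqrt(7) + 0) = sqrt(I*sqrt(7)) = 7**(1/4)*sqrt(I))
(((64 + 12) + 115) - 36) + q(16) = (((64 + 12) + 115) - 36) + 7**(1/4)*sqrt(I) = ((76 + 115) - 36) + 7**(1/4)*sqrt(I) = (191 - 36) + 7**(1/4)*sqrt(I) = 155 + 7**(1/4)*sqrt(I)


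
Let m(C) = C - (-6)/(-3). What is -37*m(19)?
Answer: -629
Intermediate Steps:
m(C) = -2 + C (m(C) = C - (-6)*(-1)/3 = C - 1*2 = C - 2 = -2 + C)
-37*m(19) = -37*(-2 + 19) = -37*17 = -629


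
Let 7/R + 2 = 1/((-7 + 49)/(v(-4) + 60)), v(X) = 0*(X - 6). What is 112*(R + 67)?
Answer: 6132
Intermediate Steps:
v(X) = 0 (v(X) = 0*(-6 + X) = 0)
R = -49/4 (R = 7/(-2 + 1/((-7 + 49)/(0 + 60))) = 7/(-2 + 1/(42/60)) = 7/(-2 + 1/(42*(1/60))) = 7/(-2 + 1/(7/10)) = 7/(-2 + 10/7) = 7/(-4/7) = 7*(-7/4) = -49/4 ≈ -12.250)
112*(R + 67) = 112*(-49/4 + 67) = 112*(219/4) = 6132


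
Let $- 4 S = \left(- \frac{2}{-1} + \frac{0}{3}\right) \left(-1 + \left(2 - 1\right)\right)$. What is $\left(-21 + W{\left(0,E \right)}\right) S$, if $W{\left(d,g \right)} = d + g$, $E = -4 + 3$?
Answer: $0$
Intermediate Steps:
$E = -1$
$S = 0$ ($S = - \frac{\left(- \frac{2}{-1} + \frac{0}{3}\right) \left(-1 + \left(2 - 1\right)\right)}{4} = - \frac{\left(\left(-2\right) \left(-1\right) + 0 \cdot \frac{1}{3}\right) \left(-1 + 1\right)}{4} = - \frac{\left(2 + 0\right) 0}{4} = - \frac{2 \cdot 0}{4} = \left(- \frac{1}{4}\right) 0 = 0$)
$\left(-21 + W{\left(0,E \right)}\right) S = \left(-21 + \left(0 - 1\right)\right) 0 = \left(-21 - 1\right) 0 = \left(-22\right) 0 = 0$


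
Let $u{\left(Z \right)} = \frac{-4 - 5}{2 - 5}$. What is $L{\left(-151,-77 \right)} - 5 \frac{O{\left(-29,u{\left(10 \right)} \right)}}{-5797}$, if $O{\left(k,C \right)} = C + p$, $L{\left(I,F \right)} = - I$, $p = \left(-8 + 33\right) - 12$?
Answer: $\frac{875427}{5797} \approx 151.01$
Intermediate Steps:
$p = 13$ ($p = 25 - 12 = 13$)
$u{\left(Z \right)} = 3$ ($u{\left(Z \right)} = - \frac{9}{-3} = \left(-9\right) \left(- \frac{1}{3}\right) = 3$)
$O{\left(k,C \right)} = 13 + C$ ($O{\left(k,C \right)} = C + 13 = 13 + C$)
$L{\left(-151,-77 \right)} - 5 \frac{O{\left(-29,u{\left(10 \right)} \right)}}{-5797} = \left(-1\right) \left(-151\right) - 5 \frac{13 + 3}{-5797} = 151 - 5 \cdot 16 \left(- \frac{1}{5797}\right) = 151 - 5 \left(- \frac{16}{5797}\right) = 151 - - \frac{80}{5797} = 151 + \frac{80}{5797} = \frac{875427}{5797}$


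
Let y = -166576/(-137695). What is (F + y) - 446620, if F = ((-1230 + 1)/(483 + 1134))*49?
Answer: -2029575979847/4543935 ≈ -4.4666e+5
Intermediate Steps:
y = 166576/137695 (y = -166576*(-1/137695) = 166576/137695 ≈ 1.2097)
F = -1229/33 (F = -1229/1617*49 = -1229/33 ≈ -37.242)
(F + y) - 446620 = (-1229/33 + 166576/137695) - 446620 = -163730147/4543935 - 446620 = -2029575979847/4543935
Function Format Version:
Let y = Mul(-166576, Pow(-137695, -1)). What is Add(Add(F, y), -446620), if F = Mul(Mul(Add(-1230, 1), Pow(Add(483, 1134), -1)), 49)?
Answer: Rational(-2029575979847, 4543935) ≈ -4.4666e+5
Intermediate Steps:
y = Rational(166576, 137695) (y = Mul(-166576, Rational(-1, 137695)) = Rational(166576, 137695) ≈ 1.2097)
F = Rational(-1229, 33) (F = Mul(Mul(-1229, Pow(1617, -1)), 49) = Mul(Mul(-1229, Rational(1, 1617)), 49) = Mul(Rational(-1229, 1617), 49) = Rational(-1229, 33) ≈ -37.242)
Add(Add(F, y), -446620) = Add(Add(Rational(-1229, 33), Rational(166576, 137695)), -446620) = Add(Rational(-163730147, 4543935), -446620) = Rational(-2029575979847, 4543935)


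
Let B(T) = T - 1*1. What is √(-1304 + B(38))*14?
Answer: 14*I*√1267 ≈ 498.33*I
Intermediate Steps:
B(T) = -1 + T (B(T) = T - 1 = -1 + T)
√(-1304 + B(38))*14 = √(-1304 + (-1 + 38))*14 = √(-1304 + 37)*14 = √(-1267)*14 = (I*√1267)*14 = 14*I*√1267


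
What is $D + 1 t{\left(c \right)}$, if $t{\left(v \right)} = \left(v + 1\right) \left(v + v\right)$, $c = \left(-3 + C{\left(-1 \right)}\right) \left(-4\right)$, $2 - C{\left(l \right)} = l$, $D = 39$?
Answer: $39$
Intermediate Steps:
$C{\left(l \right)} = 2 - l$
$c = 0$ ($c = \left(-3 + \left(2 - -1\right)\right) \left(-4\right) = \left(-3 + \left(2 + 1\right)\right) \left(-4\right) = \left(-3 + 3\right) \left(-4\right) = 0 \left(-4\right) = 0$)
$t{\left(v \right)} = 2 v \left(1 + v\right)$ ($t{\left(v \right)} = \left(1 + v\right) 2 v = 2 v \left(1 + v\right)$)
$D + 1 t{\left(c \right)} = 39 + 1 \cdot 2 \cdot 0 \left(1 + 0\right) = 39 + 1 \cdot 2 \cdot 0 \cdot 1 = 39 + 1 \cdot 0 = 39 + 0 = 39$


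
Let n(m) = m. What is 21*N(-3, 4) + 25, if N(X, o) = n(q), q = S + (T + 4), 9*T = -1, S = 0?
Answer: 320/3 ≈ 106.67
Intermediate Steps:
T = -⅑ (T = (⅑)*(-1) = -⅑ ≈ -0.11111)
q = 35/9 (q = 0 + (-⅑ + 4) = 0 + 35/9 = 35/9 ≈ 3.8889)
N(X, o) = 35/9
21*N(-3, 4) + 25 = 21*(35/9) + 25 = 245/3 + 25 = 320/3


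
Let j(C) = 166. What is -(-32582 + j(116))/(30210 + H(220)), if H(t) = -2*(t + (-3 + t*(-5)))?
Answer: 4052/3997 ≈ 1.0138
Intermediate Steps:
H(t) = 6 + 8*t (H(t) = -2*(t + (-3 - 5*t)) = -2*(-3 - 4*t) = 6 + 8*t)
-(-32582 + j(116))/(30210 + H(220)) = -(-32582 + 166)/(30210 + (6 + 8*220)) = -(-32416)/(30210 + (6 + 1760)) = -(-32416)/(30210 + 1766) = -(-32416)/31976 = -1*(-4052/3997) = 4052/3997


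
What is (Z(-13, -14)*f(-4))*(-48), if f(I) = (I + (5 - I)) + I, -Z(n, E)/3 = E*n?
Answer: 26208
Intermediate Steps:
Z(n, E) = -3*E*n
f(I) = 5 + I
(Z(-13, -14)*f(-4))*(-48) = ((-3*(-14)*(-13))*(5 - 4))*(-48) = -546*1*(-48) = -546*(-48) = 26208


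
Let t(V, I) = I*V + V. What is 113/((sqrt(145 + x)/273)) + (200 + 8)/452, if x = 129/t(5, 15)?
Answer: 52/113 + 123396*sqrt(58645)/11729 ≈ 2548.2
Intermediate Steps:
t(V, I) = V + I*V
x = 129/80 (x = 129/((5*(1 + 15))) = 129/((5*16)) = 129/80 ≈ 1.6125)
113/((sqrt(145 + x)/273)) + (200 + 8)/452 = 113/((sqrt(145 + 129/80)/273)) + (200 + 8)/452 = 113/((sqrt(11729/80)*(1/273))) + 208*(1/452) = 113/(((sqrt(58645)/20)*(1/273))) + 52/113 = 113/((sqrt(58645)/5460)) + 52/113 = 113*(1092*sqrt(58645)/11729) + 52/113 = 123396*sqrt(58645)/11729 + 52/113 = 52/113 + 123396*sqrt(58645)/11729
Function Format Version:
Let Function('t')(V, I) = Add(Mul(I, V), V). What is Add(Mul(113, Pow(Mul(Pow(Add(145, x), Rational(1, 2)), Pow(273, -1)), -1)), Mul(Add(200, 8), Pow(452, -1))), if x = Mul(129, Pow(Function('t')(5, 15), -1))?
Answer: Add(Rational(52, 113), Mul(Rational(123396, 11729), Pow(58645, Rational(1, 2)))) ≈ 2548.2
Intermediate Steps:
Function('t')(V, I) = Add(V, Mul(I, V))
x = Rational(129, 80) (x = Mul(129, Pow(Mul(5, Add(1, 15)), -1)) = Mul(129, Pow(Mul(5, 16), -1)) = Mul(129, Pow(80, -1)) = Mul(129, Rational(1, 80)) = Rational(129, 80) ≈ 1.6125)
Add(Mul(113, Pow(Mul(Pow(Add(145, x), Rational(1, 2)), Pow(273, -1)), -1)), Mul(Add(200, 8), Pow(452, -1))) = Add(Mul(113, Pow(Mul(Pow(Add(145, Rational(129, 80)), Rational(1, 2)), Pow(273, -1)), -1)), Mul(Add(200, 8), Pow(452, -1))) = Add(Mul(113, Pow(Mul(Pow(Rational(11729, 80), Rational(1, 2)), Rational(1, 273)), -1)), Mul(208, Rational(1, 452))) = Add(Mul(113, Pow(Mul(Mul(Rational(1, 20), Pow(58645, Rational(1, 2))), Rational(1, 273)), -1)), Rational(52, 113)) = Add(Mul(113, Pow(Mul(Rational(1, 5460), Pow(58645, Rational(1, 2))), -1)), Rational(52, 113)) = Add(Mul(113, Mul(Rational(1092, 11729), Pow(58645, Rational(1, 2)))), Rational(52, 113)) = Add(Mul(Rational(123396, 11729), Pow(58645, Rational(1, 2))), Rational(52, 113)) = Add(Rational(52, 113), Mul(Rational(123396, 11729), Pow(58645, Rational(1, 2))))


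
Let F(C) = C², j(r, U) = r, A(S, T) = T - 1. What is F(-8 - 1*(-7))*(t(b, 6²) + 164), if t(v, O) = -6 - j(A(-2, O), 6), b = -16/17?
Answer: 123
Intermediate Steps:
b = -16/17 (b = -16*1/17 = -16/17 ≈ -0.94118)
A(S, T) = -1 + T
t(v, O) = -5 - O (t(v, O) = -6 - (-1 + O) = -6 + (1 - O) = -5 - O)
F(-8 - 1*(-7))*(t(b, 6²) + 164) = (-8 - 1*(-7))²*((-5 - 1*6²) + 164) = (-8 + 7)²*((-5 - 1*36) + 164) = (-1)²*((-5 - 36) + 164) = 1*(-41 + 164) = 1*123 = 123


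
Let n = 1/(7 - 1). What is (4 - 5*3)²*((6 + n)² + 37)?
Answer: 326821/36 ≈ 9078.4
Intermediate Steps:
n = ⅙ (n = 1/6 = ⅙ ≈ 0.16667)
(4 - 5*3)²*((6 + n)² + 37) = (4 - 5*3)²*((6 + ⅙)² + 37) = (4 - 15)²*((37/6)² + 37) = (-11)²*(1369/36 + 37) = 121*(2701/36) = 326821/36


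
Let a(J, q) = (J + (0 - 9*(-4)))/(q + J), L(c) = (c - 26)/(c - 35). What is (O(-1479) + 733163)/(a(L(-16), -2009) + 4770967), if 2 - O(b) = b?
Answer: 25080011516/162876041787 ≈ 0.15398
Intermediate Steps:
O(b) = 2 - b
L(c) = (-26 + c)/(-35 + c)
a(J, q) = (36 + J)/(J + q) (a(J, q) = (J + (0 + 36))/(J + q) = (J + 36)/(J + q) = (36 + J)/(J + q))
(O(-1479) + 733163)/(a(L(-16), -2009) + 4770967) = ((2 - 1*(-1479)) + 733163)/((36 + (-26 - 16)/(-35 - 16))/((-26 - 16)/(-35 - 16) - 2009) + 4770967) = ((2 + 1479) + 733163)/((36 - 42/(-51))/(-42/(-51) - 2009) + 4770967) = (1481 + 733163)/((36 - 1/51*(-42))/(-1/51*(-42) - 2009) + 4770967) = 734644/((36 + 14/17)/(14/17 - 2009) + 4770967) = 734644/((626/17)/(-34139/17) + 4770967) = 734644/(-17/34139*626/17 + 4770967) = 734644/(-626/34139 + 4770967) = 734644/(162876041787/34139) = 734644*(34139/162876041787) = 25080011516/162876041787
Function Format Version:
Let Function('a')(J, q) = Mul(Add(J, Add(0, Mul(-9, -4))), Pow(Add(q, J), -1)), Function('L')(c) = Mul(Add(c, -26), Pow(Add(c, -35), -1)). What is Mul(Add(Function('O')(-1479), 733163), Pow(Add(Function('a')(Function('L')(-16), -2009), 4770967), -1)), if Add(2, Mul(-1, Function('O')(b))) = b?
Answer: Rational(25080011516, 162876041787) ≈ 0.15398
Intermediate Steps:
Function('O')(b) = Add(2, Mul(-1, b))
Function('L')(c) = Mul(Pow(Add(-35, c), -1), Add(-26, c)) (Function('L')(c) = Mul(Add(-26, c), Pow(Add(-35, c), -1)) = Mul(Pow(Add(-35, c), -1), Add(-26, c)))
Function('a')(J, q) = Mul(Pow(Add(J, q), -1), Add(36, J)) (Function('a')(J, q) = Mul(Add(J, Add(0, 36)), Pow(Add(J, q), -1)) = Mul(Add(J, 36), Pow(Add(J, q), -1)) = Mul(Add(36, J), Pow(Add(J, q), -1)) = Mul(Pow(Add(J, q), -1), Add(36, J)))
Mul(Add(Function('O')(-1479), 733163), Pow(Add(Function('a')(Function('L')(-16), -2009), 4770967), -1)) = Mul(Add(Add(2, Mul(-1, -1479)), 733163), Pow(Add(Mul(Pow(Add(Mul(Pow(Add(-35, -16), -1), Add(-26, -16)), -2009), -1), Add(36, Mul(Pow(Add(-35, -16), -1), Add(-26, -16)))), 4770967), -1)) = Mul(Add(Add(2, 1479), 733163), Pow(Add(Mul(Pow(Add(Mul(Pow(-51, -1), -42), -2009), -1), Add(36, Mul(Pow(-51, -1), -42))), 4770967), -1)) = Mul(Add(1481, 733163), Pow(Add(Mul(Pow(Add(Mul(Rational(-1, 51), -42), -2009), -1), Add(36, Mul(Rational(-1, 51), -42))), 4770967), -1)) = Mul(734644, Pow(Add(Mul(Pow(Add(Rational(14, 17), -2009), -1), Add(36, Rational(14, 17))), 4770967), -1)) = Mul(734644, Pow(Add(Mul(Pow(Rational(-34139, 17), -1), Rational(626, 17)), 4770967), -1)) = Mul(734644, Pow(Add(Mul(Rational(-17, 34139), Rational(626, 17)), 4770967), -1)) = Mul(734644, Pow(Add(Rational(-626, 34139), 4770967), -1)) = Mul(734644, Pow(Rational(162876041787, 34139), -1)) = Mul(734644, Rational(34139, 162876041787)) = Rational(25080011516, 162876041787)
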